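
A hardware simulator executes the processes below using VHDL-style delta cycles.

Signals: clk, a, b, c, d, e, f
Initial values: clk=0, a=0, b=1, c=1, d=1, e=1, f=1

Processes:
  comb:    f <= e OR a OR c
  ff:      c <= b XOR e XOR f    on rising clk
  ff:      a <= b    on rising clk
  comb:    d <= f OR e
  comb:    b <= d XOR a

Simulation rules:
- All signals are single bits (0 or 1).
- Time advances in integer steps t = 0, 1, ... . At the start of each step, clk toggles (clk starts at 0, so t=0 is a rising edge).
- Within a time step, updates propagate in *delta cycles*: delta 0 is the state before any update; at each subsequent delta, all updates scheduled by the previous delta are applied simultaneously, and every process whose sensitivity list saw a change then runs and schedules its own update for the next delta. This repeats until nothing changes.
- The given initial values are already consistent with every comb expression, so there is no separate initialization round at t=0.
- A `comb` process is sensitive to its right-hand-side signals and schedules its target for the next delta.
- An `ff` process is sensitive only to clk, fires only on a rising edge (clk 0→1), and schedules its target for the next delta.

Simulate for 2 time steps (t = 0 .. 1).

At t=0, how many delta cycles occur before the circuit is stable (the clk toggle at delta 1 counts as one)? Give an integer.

t0.Δ0 b=1 clk=0 f=1 a=0 d=1 c=1 e=1
t0.Δ1 b=1 clk=1 f=1 a=0 d=1 c=1 e=1
t0.Δ2 b=1 clk=1 f=1 a=1 d=1 c=1 e=1
t0.Δ3 b=0 clk=1 f=1 a=1 d=1 c=1 e=1
t1.Δ0 b=0 clk=1 f=1 a=1 d=1 c=1 e=1
t1.Δ1 b=0 clk=0 f=1 a=1 d=1 c=1 e=1

3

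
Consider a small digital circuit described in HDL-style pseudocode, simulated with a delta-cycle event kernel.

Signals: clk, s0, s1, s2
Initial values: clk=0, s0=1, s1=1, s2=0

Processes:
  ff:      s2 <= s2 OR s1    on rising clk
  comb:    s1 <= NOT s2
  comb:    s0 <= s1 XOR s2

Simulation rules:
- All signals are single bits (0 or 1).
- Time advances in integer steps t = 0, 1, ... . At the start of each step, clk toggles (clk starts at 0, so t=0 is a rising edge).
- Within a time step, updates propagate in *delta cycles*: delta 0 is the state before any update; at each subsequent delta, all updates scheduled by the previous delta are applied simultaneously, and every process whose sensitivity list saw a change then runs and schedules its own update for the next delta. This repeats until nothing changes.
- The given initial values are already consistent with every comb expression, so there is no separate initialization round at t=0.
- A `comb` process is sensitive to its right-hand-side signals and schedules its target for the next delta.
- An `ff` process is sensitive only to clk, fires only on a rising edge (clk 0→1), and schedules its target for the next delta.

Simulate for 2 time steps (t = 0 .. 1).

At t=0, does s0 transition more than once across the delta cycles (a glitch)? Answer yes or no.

yes

t0.Δ0 s2=0 clk=0 s0=1 s1=1
t0.Δ1 s2=0 clk=1 s0=1 s1=1
t0.Δ2 s2=1 clk=1 s0=1 s1=1
t0.Δ3 s2=1 clk=1 s0=0 s1=0
t0.Δ4 s2=1 clk=1 s0=1 s1=0
t1.Δ0 s2=1 clk=1 s0=1 s1=0
t1.Δ1 s2=1 clk=0 s0=1 s1=0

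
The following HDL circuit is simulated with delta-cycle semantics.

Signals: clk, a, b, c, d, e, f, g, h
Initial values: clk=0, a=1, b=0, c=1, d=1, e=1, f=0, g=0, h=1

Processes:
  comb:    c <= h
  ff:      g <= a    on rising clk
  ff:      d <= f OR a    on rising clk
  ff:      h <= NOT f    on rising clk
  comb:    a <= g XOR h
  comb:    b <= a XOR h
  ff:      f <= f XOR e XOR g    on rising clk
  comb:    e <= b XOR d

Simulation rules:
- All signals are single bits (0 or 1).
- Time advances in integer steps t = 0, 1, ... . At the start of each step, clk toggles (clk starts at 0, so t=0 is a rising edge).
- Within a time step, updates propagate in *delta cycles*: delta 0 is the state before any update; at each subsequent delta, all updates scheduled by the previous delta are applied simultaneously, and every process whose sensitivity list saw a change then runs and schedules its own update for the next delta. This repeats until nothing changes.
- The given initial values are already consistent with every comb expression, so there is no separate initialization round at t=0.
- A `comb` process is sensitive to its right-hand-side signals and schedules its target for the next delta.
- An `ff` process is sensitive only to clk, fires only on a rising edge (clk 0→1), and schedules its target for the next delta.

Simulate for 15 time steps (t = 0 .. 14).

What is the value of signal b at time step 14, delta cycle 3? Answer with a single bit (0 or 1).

1

t0.Δ0 a=1 d=1 h=1 e=1 clk=0 b=0 f=0 g=0 c=1
t0.Δ1 a=1 d=1 h=1 e=1 clk=1 b=0 f=0 g=0 c=1
t0.Δ2 a=1 d=1 h=1 e=1 clk=1 b=0 f=1 g=1 c=1
t0.Δ3 a=0 d=1 h=1 e=1 clk=1 b=0 f=1 g=1 c=1
t0.Δ4 a=0 d=1 h=1 e=1 clk=1 b=1 f=1 g=1 c=1
t0.Δ5 a=0 d=1 h=1 e=0 clk=1 b=1 f=1 g=1 c=1
t1.Δ0 a=0 d=1 h=1 e=0 clk=1 b=1 f=1 g=1 c=1
t1.Δ1 a=0 d=1 h=1 e=0 clk=0 b=1 f=1 g=1 c=1
t2.Δ0 a=0 d=1 h=1 e=0 clk=0 b=1 f=1 g=1 c=1
t2.Δ1 a=0 d=1 h=1 e=0 clk=1 b=1 f=1 g=1 c=1
t2.Δ2 a=0 d=1 h=0 e=0 clk=1 b=1 f=0 g=0 c=1
t2.Δ3 a=0 d=1 h=0 e=0 clk=1 b=0 f=0 g=0 c=0
t2.Δ4 a=0 d=1 h=0 e=1 clk=1 b=0 f=0 g=0 c=0
t3.Δ0 a=0 d=1 h=0 e=1 clk=1 b=0 f=0 g=0 c=0
t3.Δ1 a=0 d=1 h=0 e=1 clk=0 b=0 f=0 g=0 c=0
t4.Δ0 a=0 d=1 h=0 e=1 clk=0 b=0 f=0 g=0 c=0
t4.Δ1 a=0 d=1 h=0 e=1 clk=1 b=0 f=0 g=0 c=0
t4.Δ2 a=0 d=0 h=1 e=1 clk=1 b=0 f=1 g=0 c=0
t4.Δ3 a=1 d=0 h=1 e=0 clk=1 b=1 f=1 g=0 c=1
t4.Δ4 a=1 d=0 h=1 e=1 clk=1 b=0 f=1 g=0 c=1
t4.Δ5 a=1 d=0 h=1 e=0 clk=1 b=0 f=1 g=0 c=1
t5.Δ0 a=1 d=0 h=1 e=0 clk=1 b=0 f=1 g=0 c=1
t5.Δ1 a=1 d=0 h=1 e=0 clk=0 b=0 f=1 g=0 c=1
t6.Δ0 a=1 d=0 h=1 e=0 clk=0 b=0 f=1 g=0 c=1
t6.Δ1 a=1 d=0 h=1 e=0 clk=1 b=0 f=1 g=0 c=1
t6.Δ2 a=1 d=1 h=0 e=0 clk=1 b=0 f=1 g=1 c=1
t6.Δ3 a=1 d=1 h=0 e=1 clk=1 b=1 f=1 g=1 c=0
t6.Δ4 a=1 d=1 h=0 e=0 clk=1 b=1 f=1 g=1 c=0
t7.Δ0 a=1 d=1 h=0 e=0 clk=1 b=1 f=1 g=1 c=0
t7.Δ1 a=1 d=1 h=0 e=0 clk=0 b=1 f=1 g=1 c=0
t8.Δ0 a=1 d=1 h=0 e=0 clk=0 b=1 f=1 g=1 c=0
t8.Δ1 a=1 d=1 h=0 e=0 clk=1 b=1 f=1 g=1 c=0
t8.Δ2 a=1 d=1 h=0 e=0 clk=1 b=1 f=0 g=1 c=0
t9.Δ0 a=1 d=1 h=0 e=0 clk=1 b=1 f=0 g=1 c=0
t9.Δ1 a=1 d=1 h=0 e=0 clk=0 b=1 f=0 g=1 c=0
t10.Δ0 a=1 d=1 h=0 e=0 clk=0 b=1 f=0 g=1 c=0
t10.Δ1 a=1 d=1 h=0 e=0 clk=1 b=1 f=0 g=1 c=0
t10.Δ2 a=1 d=1 h=1 e=0 clk=1 b=1 f=1 g=1 c=0
t10.Δ3 a=0 d=1 h=1 e=0 clk=1 b=0 f=1 g=1 c=1
t10.Δ4 a=0 d=1 h=1 e=1 clk=1 b=1 f=1 g=1 c=1
t10.Δ5 a=0 d=1 h=1 e=0 clk=1 b=1 f=1 g=1 c=1
t11.Δ0 a=0 d=1 h=1 e=0 clk=1 b=1 f=1 g=1 c=1
t11.Δ1 a=0 d=1 h=1 e=0 clk=0 b=1 f=1 g=1 c=1
t12.Δ0 a=0 d=1 h=1 e=0 clk=0 b=1 f=1 g=1 c=1
t12.Δ1 a=0 d=1 h=1 e=0 clk=1 b=1 f=1 g=1 c=1
t12.Δ2 a=0 d=1 h=0 e=0 clk=1 b=1 f=0 g=0 c=1
t12.Δ3 a=0 d=1 h=0 e=0 clk=1 b=0 f=0 g=0 c=0
t12.Δ4 a=0 d=1 h=0 e=1 clk=1 b=0 f=0 g=0 c=0
t13.Δ0 a=0 d=1 h=0 e=1 clk=1 b=0 f=0 g=0 c=0
t13.Δ1 a=0 d=1 h=0 e=1 clk=0 b=0 f=0 g=0 c=0
t14.Δ0 a=0 d=1 h=0 e=1 clk=0 b=0 f=0 g=0 c=0
t14.Δ1 a=0 d=1 h=0 e=1 clk=1 b=0 f=0 g=0 c=0
t14.Δ2 a=0 d=0 h=1 e=1 clk=1 b=0 f=1 g=0 c=0
t14.Δ3 a=1 d=0 h=1 e=0 clk=1 b=1 f=1 g=0 c=1
t14.Δ4 a=1 d=0 h=1 e=1 clk=1 b=0 f=1 g=0 c=1
t14.Δ5 a=1 d=0 h=1 e=0 clk=1 b=0 f=1 g=0 c=1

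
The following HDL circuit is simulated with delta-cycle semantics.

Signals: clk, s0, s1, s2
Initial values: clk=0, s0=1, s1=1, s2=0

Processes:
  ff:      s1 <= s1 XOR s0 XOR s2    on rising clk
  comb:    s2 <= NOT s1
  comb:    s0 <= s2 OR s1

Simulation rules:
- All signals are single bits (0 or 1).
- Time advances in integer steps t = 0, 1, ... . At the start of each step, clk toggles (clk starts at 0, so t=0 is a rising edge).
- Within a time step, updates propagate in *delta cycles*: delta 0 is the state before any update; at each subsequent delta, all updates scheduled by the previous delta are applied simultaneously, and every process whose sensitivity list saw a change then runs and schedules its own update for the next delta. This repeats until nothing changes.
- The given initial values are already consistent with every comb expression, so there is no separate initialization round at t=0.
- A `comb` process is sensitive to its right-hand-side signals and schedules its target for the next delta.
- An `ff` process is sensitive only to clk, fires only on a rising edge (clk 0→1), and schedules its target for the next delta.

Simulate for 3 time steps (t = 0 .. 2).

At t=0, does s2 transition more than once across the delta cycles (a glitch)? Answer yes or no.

t=0 Δ0: s1=1 clk=0 s0=1 s2=0
  Δ1: clk:0→1
  Δ2: s1:1→0
  Δ3: s0:1→0, s2:0→1
  Δ4: s0:0→1
  (4Δ to stable)
t=1 Δ0: s1=0 clk=1 s0=1 s2=1
  Δ1: clk:1→0
  (1Δ to stable)
t=2 Δ0: s1=0 clk=0 s0=1 s2=1
  Δ1: clk:0→1
  (1Δ to stable)

no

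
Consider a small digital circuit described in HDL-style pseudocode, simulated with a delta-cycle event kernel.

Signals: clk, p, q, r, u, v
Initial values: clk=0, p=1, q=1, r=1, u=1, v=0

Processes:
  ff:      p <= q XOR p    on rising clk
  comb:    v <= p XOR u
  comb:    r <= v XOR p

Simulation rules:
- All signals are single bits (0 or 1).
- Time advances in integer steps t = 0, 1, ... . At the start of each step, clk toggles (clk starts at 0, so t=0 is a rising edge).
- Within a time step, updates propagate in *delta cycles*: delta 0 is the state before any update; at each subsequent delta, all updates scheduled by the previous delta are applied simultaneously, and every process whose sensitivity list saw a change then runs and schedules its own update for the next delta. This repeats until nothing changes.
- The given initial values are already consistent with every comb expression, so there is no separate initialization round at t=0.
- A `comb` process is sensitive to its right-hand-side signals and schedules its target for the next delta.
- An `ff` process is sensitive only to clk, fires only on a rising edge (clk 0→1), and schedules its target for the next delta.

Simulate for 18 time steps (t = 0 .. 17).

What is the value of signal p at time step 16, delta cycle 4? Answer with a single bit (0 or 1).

0

[bits: v,clk,q,r,u,p]
t=0: Δ0=001111 Δ1=011111 Δ2=011110 Δ3=111010 Δ4=111110 | 4Δ
t=1: Δ0=111110 Δ1=101110 | 1Δ
t=2: Δ0=101110 Δ1=111110 Δ2=111111 Δ3=011011 Δ4=011111 | 4Δ
t=3: Δ0=011111 Δ1=001111 | 1Δ
t=4: Δ0=001111 Δ1=011111 Δ2=011110 Δ3=111010 Δ4=111110 | 4Δ
t=5: Δ0=111110 Δ1=101110 | 1Δ
t=6: Δ0=101110 Δ1=111110 Δ2=111111 Δ3=011011 Δ4=011111 | 4Δ
t=7: Δ0=011111 Δ1=001111 | 1Δ
t=8: Δ0=001111 Δ1=011111 Δ2=011110 Δ3=111010 Δ4=111110 | 4Δ
t=9: Δ0=111110 Δ1=101110 | 1Δ
t=10: Δ0=101110 Δ1=111110 Δ2=111111 Δ3=011011 Δ4=011111 | 4Δ
t=11: Δ0=011111 Δ1=001111 | 1Δ
t=12: Δ0=001111 Δ1=011111 Δ2=011110 Δ3=111010 Δ4=111110 | 4Δ
t=13: Δ0=111110 Δ1=101110 | 1Δ
t=14: Δ0=101110 Δ1=111110 Δ2=111111 Δ3=011011 Δ4=011111 | 4Δ
t=15: Δ0=011111 Δ1=001111 | 1Δ
t=16: Δ0=001111 Δ1=011111 Δ2=011110 Δ3=111010 Δ4=111110 | 4Δ
t=17: Δ0=111110 Δ1=101110 | 1Δ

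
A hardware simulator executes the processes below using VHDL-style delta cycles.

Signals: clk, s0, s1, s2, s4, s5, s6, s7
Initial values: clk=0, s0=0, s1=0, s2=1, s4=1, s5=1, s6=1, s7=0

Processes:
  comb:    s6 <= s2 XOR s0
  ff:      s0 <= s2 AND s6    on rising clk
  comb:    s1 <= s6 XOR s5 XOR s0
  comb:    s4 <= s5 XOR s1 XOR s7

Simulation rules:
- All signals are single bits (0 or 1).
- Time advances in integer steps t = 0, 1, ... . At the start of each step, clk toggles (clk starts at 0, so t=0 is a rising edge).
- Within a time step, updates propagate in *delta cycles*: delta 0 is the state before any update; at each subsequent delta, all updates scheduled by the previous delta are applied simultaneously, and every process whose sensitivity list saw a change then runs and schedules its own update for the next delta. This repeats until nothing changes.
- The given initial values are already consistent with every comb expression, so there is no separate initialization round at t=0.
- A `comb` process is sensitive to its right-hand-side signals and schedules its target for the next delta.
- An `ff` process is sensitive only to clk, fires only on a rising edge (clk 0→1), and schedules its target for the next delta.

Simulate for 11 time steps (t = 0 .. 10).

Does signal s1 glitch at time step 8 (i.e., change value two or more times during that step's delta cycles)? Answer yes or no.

t=0 Δ0: s1=0 s6=1 s7=0 clk=0 s0=0 s5=1 s2=1 s4=1
  Δ1: clk:0→1
  Δ2: s0:0→1
  Δ3: s1:0→1, s6:1→0
  Δ4: s1:1→0, s4:1→0
  Δ5: s4:0→1
  (5Δ to stable)
t=1 Δ0: s1=0 s6=0 s7=0 clk=1 s0=1 s5=1 s2=1 s4=1
  Δ1: clk:1→0
  (1Δ to stable)
t=2 Δ0: s1=0 s6=0 s7=0 clk=0 s0=1 s5=1 s2=1 s4=1
  Δ1: clk:0→1
  Δ2: s0:1→0
  Δ3: s1:0→1, s6:0→1
  Δ4: s1:1→0, s4:1→0
  Δ5: s4:0→1
  (5Δ to stable)
t=3 Δ0: s1=0 s6=1 s7=0 clk=1 s0=0 s5=1 s2=1 s4=1
  Δ1: clk:1→0
  (1Δ to stable)
t=4 Δ0: s1=0 s6=1 s7=0 clk=0 s0=0 s5=1 s2=1 s4=1
  Δ1: clk:0→1
  Δ2: s0:0→1
  Δ3: s1:0→1, s6:1→0
  Δ4: s1:1→0, s4:1→0
  Δ5: s4:0→1
  (5Δ to stable)
t=5 Δ0: s1=0 s6=0 s7=0 clk=1 s0=1 s5=1 s2=1 s4=1
  Δ1: clk:1→0
  (1Δ to stable)
t=6 Δ0: s1=0 s6=0 s7=0 clk=0 s0=1 s5=1 s2=1 s4=1
  Δ1: clk:0→1
  Δ2: s0:1→0
  Δ3: s1:0→1, s6:0→1
  Δ4: s1:1→0, s4:1→0
  Δ5: s4:0→1
  (5Δ to stable)
t=7 Δ0: s1=0 s6=1 s7=0 clk=1 s0=0 s5=1 s2=1 s4=1
  Δ1: clk:1→0
  (1Δ to stable)
t=8 Δ0: s1=0 s6=1 s7=0 clk=0 s0=0 s5=1 s2=1 s4=1
  Δ1: clk:0→1
  Δ2: s0:0→1
  Δ3: s1:0→1, s6:1→0
  Δ4: s1:1→0, s4:1→0
  Δ5: s4:0→1
  (5Δ to stable)
t=9 Δ0: s1=0 s6=0 s7=0 clk=1 s0=1 s5=1 s2=1 s4=1
  Δ1: clk:1→0
  (1Δ to stable)
t=10 Δ0: s1=0 s6=0 s7=0 clk=0 s0=1 s5=1 s2=1 s4=1
  Δ1: clk:0→1
  Δ2: s0:1→0
  Δ3: s1:0→1, s6:0→1
  Δ4: s1:1→0, s4:1→0
  Δ5: s4:0→1
  (5Δ to stable)

yes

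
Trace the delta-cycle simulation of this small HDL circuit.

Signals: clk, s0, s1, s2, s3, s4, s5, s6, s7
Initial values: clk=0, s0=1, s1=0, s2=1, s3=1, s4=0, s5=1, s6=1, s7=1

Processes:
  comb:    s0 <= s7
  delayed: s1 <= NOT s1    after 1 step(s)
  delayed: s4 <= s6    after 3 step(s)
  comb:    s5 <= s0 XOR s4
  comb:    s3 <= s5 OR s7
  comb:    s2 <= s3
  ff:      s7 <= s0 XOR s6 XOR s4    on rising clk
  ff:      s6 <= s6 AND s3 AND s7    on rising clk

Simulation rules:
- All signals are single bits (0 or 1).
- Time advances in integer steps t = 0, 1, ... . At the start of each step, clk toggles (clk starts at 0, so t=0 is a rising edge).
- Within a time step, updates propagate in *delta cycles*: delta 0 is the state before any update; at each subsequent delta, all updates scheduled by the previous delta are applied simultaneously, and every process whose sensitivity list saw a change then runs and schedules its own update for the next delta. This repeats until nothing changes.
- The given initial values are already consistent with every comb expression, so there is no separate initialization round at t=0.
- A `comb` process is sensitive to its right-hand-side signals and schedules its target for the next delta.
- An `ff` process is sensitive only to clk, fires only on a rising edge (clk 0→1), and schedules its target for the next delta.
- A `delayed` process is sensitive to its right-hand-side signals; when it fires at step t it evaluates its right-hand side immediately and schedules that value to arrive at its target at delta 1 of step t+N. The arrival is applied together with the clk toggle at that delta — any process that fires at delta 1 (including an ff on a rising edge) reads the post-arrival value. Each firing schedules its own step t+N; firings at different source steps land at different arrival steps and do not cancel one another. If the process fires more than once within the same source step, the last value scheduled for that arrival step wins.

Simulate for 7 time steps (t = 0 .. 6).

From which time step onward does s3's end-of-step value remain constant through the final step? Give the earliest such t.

2

t=0 Δ0: s5=1 s1=0 s0=1 s3=1 s4=0 s7=1 clk=0 s2=1 s6=1
  Δ1: clk:0→1
  Δ2: s7:1→0
  Δ3: s0:1→0
  Δ4: s5:1→0
  Δ5: s3:1→0
  Δ6: s2:1→0
  (6Δ to stable)
t=1 Δ0: s5=0 s1=0 s0=0 s3=0 s4=0 s7=0 clk=1 s2=0 s6=1
  Δ1: clk:1→0
  (1Δ to stable)
t=2 Δ0: s5=0 s1=0 s0=0 s3=0 s4=0 s7=0 clk=0 s2=0 s6=1
  Δ1: clk:0→1
  Δ2: s7:0→1, s6:1→0
  Δ3: s0:0→1, s3:0→1
  Δ4: s5:0→1, s2:0→1
  (4Δ to stable)
t=3 Δ0: s5=1 s1=0 s0=1 s3=1 s4=0 s7=1 clk=1 s2=1 s6=0
  Δ1: clk:1→0
  (1Δ to stable)
t=4 Δ0: s5=1 s1=0 s0=1 s3=1 s4=0 s7=1 clk=0 s2=1 s6=0
  Δ1: clk:0→1
  (1Δ to stable)
t=5 Δ0: s5=1 s1=0 s0=1 s3=1 s4=0 s7=1 clk=1 s2=1 s6=0
  Δ1: clk:1→0
  (1Δ to stable)
t=6 Δ0: s5=1 s1=0 s0=1 s3=1 s4=0 s7=1 clk=0 s2=1 s6=0
  Δ1: clk:0→1
  (1Δ to stable)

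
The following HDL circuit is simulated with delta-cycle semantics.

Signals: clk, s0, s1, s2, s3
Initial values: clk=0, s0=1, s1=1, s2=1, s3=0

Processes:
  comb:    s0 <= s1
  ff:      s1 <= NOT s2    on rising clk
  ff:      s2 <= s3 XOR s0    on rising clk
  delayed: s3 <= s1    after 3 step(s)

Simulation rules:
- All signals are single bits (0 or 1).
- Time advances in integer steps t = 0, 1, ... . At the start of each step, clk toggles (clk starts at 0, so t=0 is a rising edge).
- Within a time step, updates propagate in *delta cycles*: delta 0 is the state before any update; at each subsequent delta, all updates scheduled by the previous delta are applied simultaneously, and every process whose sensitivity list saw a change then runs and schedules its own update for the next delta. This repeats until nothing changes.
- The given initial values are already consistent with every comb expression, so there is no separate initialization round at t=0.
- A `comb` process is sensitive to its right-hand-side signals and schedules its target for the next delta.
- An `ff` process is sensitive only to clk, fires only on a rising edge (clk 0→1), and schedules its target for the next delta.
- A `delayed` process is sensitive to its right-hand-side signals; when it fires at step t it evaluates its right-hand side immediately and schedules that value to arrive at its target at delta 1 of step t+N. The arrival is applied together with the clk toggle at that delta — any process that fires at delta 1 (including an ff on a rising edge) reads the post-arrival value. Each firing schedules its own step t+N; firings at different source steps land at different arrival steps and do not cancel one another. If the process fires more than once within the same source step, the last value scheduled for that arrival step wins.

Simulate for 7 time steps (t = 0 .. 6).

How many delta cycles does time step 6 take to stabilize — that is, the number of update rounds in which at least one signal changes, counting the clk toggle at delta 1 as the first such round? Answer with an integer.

2

t0.Δ0 s2=1 s1=1 clk=0 s0=1 s3=0
t0.Δ1 s2=1 s1=1 clk=1 s0=1 s3=0
t0.Δ2 s2=1 s1=0 clk=1 s0=1 s3=0
t0.Δ3 s2=1 s1=0 clk=1 s0=0 s3=0
t1.Δ0 s2=1 s1=0 clk=1 s0=0 s3=0
t1.Δ1 s2=1 s1=0 clk=0 s0=0 s3=0
t2.Δ0 s2=1 s1=0 clk=0 s0=0 s3=0
t2.Δ1 s2=1 s1=0 clk=1 s0=0 s3=0
t2.Δ2 s2=0 s1=0 clk=1 s0=0 s3=0
t3.Δ0 s2=0 s1=0 clk=1 s0=0 s3=0
t3.Δ1 s2=0 s1=0 clk=0 s0=0 s3=0
t4.Δ0 s2=0 s1=0 clk=0 s0=0 s3=0
t4.Δ1 s2=0 s1=0 clk=1 s0=0 s3=0
t4.Δ2 s2=0 s1=1 clk=1 s0=0 s3=0
t4.Δ3 s2=0 s1=1 clk=1 s0=1 s3=0
t5.Δ0 s2=0 s1=1 clk=1 s0=1 s3=0
t5.Δ1 s2=0 s1=1 clk=0 s0=1 s3=0
t6.Δ0 s2=0 s1=1 clk=0 s0=1 s3=0
t6.Δ1 s2=0 s1=1 clk=1 s0=1 s3=0
t6.Δ2 s2=1 s1=1 clk=1 s0=1 s3=0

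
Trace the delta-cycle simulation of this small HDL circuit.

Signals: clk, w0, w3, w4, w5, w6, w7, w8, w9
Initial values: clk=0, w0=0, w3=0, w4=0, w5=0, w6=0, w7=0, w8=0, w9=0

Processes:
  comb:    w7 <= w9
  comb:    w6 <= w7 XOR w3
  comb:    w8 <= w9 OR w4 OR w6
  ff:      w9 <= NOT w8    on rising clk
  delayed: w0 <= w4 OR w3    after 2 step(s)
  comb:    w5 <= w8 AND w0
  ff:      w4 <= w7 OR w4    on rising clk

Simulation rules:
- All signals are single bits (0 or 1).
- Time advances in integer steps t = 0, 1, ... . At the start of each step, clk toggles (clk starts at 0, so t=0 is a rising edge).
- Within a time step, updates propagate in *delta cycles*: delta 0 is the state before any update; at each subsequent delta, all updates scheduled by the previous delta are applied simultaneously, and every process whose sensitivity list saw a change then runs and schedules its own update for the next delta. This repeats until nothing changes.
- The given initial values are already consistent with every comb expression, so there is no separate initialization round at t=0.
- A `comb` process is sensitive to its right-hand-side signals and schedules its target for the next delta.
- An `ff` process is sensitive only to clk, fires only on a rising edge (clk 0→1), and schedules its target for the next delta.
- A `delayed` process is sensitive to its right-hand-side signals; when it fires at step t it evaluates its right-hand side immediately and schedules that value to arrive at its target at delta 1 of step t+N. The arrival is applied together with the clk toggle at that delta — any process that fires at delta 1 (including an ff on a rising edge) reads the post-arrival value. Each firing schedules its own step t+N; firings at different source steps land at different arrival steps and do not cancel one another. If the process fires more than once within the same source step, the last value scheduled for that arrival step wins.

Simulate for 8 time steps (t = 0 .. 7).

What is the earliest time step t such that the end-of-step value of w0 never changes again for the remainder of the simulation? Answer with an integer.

t0.Δ0 w8=0 w3=0 w4=0 w0=0 w9=0 w7=0 w6=0 w5=0 clk=0
t0.Δ1 w8=0 w3=0 w4=0 w0=0 w9=0 w7=0 w6=0 w5=0 clk=1
t0.Δ2 w8=0 w3=0 w4=0 w0=0 w9=1 w7=0 w6=0 w5=0 clk=1
t0.Δ3 w8=1 w3=0 w4=0 w0=0 w9=1 w7=1 w6=0 w5=0 clk=1
t0.Δ4 w8=1 w3=0 w4=0 w0=0 w9=1 w7=1 w6=1 w5=0 clk=1
t1.Δ0 w8=1 w3=0 w4=0 w0=0 w9=1 w7=1 w6=1 w5=0 clk=1
t1.Δ1 w8=1 w3=0 w4=0 w0=0 w9=1 w7=1 w6=1 w5=0 clk=0
t2.Δ0 w8=1 w3=0 w4=0 w0=0 w9=1 w7=1 w6=1 w5=0 clk=0
t2.Δ1 w8=1 w3=0 w4=0 w0=0 w9=1 w7=1 w6=1 w5=0 clk=1
t2.Δ2 w8=1 w3=0 w4=1 w0=0 w9=0 w7=1 w6=1 w5=0 clk=1
t2.Δ3 w8=1 w3=0 w4=1 w0=0 w9=0 w7=0 w6=1 w5=0 clk=1
t2.Δ4 w8=1 w3=0 w4=1 w0=0 w9=0 w7=0 w6=0 w5=0 clk=1
t3.Δ0 w8=1 w3=0 w4=1 w0=0 w9=0 w7=0 w6=0 w5=0 clk=1
t3.Δ1 w8=1 w3=0 w4=1 w0=0 w9=0 w7=0 w6=0 w5=0 clk=0
t4.Δ0 w8=1 w3=0 w4=1 w0=0 w9=0 w7=0 w6=0 w5=0 clk=0
t4.Δ1 w8=1 w3=0 w4=1 w0=1 w9=0 w7=0 w6=0 w5=0 clk=1
t4.Δ2 w8=1 w3=0 w4=1 w0=1 w9=0 w7=0 w6=0 w5=1 clk=1
t5.Δ0 w8=1 w3=0 w4=1 w0=1 w9=0 w7=0 w6=0 w5=1 clk=1
t5.Δ1 w8=1 w3=0 w4=1 w0=1 w9=0 w7=0 w6=0 w5=1 clk=0
t6.Δ0 w8=1 w3=0 w4=1 w0=1 w9=0 w7=0 w6=0 w5=1 clk=0
t6.Δ1 w8=1 w3=0 w4=1 w0=1 w9=0 w7=0 w6=0 w5=1 clk=1
t7.Δ0 w8=1 w3=0 w4=1 w0=1 w9=0 w7=0 w6=0 w5=1 clk=1
t7.Δ1 w8=1 w3=0 w4=1 w0=1 w9=0 w7=0 w6=0 w5=1 clk=0

4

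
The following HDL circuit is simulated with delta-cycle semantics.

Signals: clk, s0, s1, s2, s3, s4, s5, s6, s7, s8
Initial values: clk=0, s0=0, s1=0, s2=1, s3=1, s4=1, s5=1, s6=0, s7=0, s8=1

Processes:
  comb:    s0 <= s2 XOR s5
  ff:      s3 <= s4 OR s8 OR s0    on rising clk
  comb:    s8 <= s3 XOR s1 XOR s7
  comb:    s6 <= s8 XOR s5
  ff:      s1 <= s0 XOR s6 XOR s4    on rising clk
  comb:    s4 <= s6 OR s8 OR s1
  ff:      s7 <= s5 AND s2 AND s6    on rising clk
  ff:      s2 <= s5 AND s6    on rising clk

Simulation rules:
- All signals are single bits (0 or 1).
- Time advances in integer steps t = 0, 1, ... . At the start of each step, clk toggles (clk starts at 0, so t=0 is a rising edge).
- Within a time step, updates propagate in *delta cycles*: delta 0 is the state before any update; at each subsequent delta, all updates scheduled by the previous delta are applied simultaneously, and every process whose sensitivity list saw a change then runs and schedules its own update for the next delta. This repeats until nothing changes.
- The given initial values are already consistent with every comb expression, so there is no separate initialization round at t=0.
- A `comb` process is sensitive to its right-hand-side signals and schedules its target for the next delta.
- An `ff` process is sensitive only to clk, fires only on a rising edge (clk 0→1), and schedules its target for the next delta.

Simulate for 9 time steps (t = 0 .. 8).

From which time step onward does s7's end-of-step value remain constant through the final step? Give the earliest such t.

t0.Δ0 s5=1 clk=0 s3=1 s1=0 s8=1 s7=0 s0=0 s4=1 s2=1 s6=0
t0.Δ1 s5=1 clk=1 s3=1 s1=0 s8=1 s7=0 s0=0 s4=1 s2=1 s6=0
t0.Δ2 s5=1 clk=1 s3=1 s1=1 s8=1 s7=0 s0=0 s4=1 s2=0 s6=0
t0.Δ3 s5=1 clk=1 s3=1 s1=1 s8=0 s7=0 s0=1 s4=1 s2=0 s6=0
t0.Δ4 s5=1 clk=1 s3=1 s1=1 s8=0 s7=0 s0=1 s4=1 s2=0 s6=1
t1.Δ0 s5=1 clk=1 s3=1 s1=1 s8=0 s7=0 s0=1 s4=1 s2=0 s6=1
t1.Δ1 s5=1 clk=0 s3=1 s1=1 s8=0 s7=0 s0=1 s4=1 s2=0 s6=1
t2.Δ0 s5=1 clk=0 s3=1 s1=1 s8=0 s7=0 s0=1 s4=1 s2=0 s6=1
t2.Δ1 s5=1 clk=1 s3=1 s1=1 s8=0 s7=0 s0=1 s4=1 s2=0 s6=1
t2.Δ2 s5=1 clk=1 s3=1 s1=1 s8=0 s7=0 s0=1 s4=1 s2=1 s6=1
t2.Δ3 s5=1 clk=1 s3=1 s1=1 s8=0 s7=0 s0=0 s4=1 s2=1 s6=1
t3.Δ0 s5=1 clk=1 s3=1 s1=1 s8=0 s7=0 s0=0 s4=1 s2=1 s6=1
t3.Δ1 s5=1 clk=0 s3=1 s1=1 s8=0 s7=0 s0=0 s4=1 s2=1 s6=1
t4.Δ0 s5=1 clk=0 s3=1 s1=1 s8=0 s7=0 s0=0 s4=1 s2=1 s6=1
t4.Δ1 s5=1 clk=1 s3=1 s1=1 s8=0 s7=0 s0=0 s4=1 s2=1 s6=1
t4.Δ2 s5=1 clk=1 s3=1 s1=0 s8=0 s7=1 s0=0 s4=1 s2=1 s6=1
t5.Δ0 s5=1 clk=1 s3=1 s1=0 s8=0 s7=1 s0=0 s4=1 s2=1 s6=1
t5.Δ1 s5=1 clk=0 s3=1 s1=0 s8=0 s7=1 s0=0 s4=1 s2=1 s6=1
t6.Δ0 s5=1 clk=0 s3=1 s1=0 s8=0 s7=1 s0=0 s4=1 s2=1 s6=1
t6.Δ1 s5=1 clk=1 s3=1 s1=0 s8=0 s7=1 s0=0 s4=1 s2=1 s6=1
t7.Δ0 s5=1 clk=1 s3=1 s1=0 s8=0 s7=1 s0=0 s4=1 s2=1 s6=1
t7.Δ1 s5=1 clk=0 s3=1 s1=0 s8=0 s7=1 s0=0 s4=1 s2=1 s6=1
t8.Δ0 s5=1 clk=0 s3=1 s1=0 s8=0 s7=1 s0=0 s4=1 s2=1 s6=1
t8.Δ1 s5=1 clk=1 s3=1 s1=0 s8=0 s7=1 s0=0 s4=1 s2=1 s6=1

4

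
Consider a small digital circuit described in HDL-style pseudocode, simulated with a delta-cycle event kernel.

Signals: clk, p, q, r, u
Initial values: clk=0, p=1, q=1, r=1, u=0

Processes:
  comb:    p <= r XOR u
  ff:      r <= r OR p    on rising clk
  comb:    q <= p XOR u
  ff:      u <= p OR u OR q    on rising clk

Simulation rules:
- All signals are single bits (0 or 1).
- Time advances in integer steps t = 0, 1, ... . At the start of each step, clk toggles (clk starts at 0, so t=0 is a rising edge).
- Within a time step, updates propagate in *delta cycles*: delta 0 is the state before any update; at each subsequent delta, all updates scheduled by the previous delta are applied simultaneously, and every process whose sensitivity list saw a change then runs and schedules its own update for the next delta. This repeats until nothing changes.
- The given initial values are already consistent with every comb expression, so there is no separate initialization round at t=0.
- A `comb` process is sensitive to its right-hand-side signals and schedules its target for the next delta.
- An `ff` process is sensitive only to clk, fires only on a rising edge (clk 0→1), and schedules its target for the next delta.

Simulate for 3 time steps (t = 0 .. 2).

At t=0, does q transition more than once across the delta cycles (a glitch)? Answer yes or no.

[bits: u,r,clk,q,p]
t=0: Δ0=01011 Δ1=01111 Δ2=11111 Δ3=11100 Δ4=11110 | 4Δ
t=1: Δ0=11110 Δ1=11010 | 1Δ
t=2: Δ0=11010 Δ1=11110 | 1Δ

yes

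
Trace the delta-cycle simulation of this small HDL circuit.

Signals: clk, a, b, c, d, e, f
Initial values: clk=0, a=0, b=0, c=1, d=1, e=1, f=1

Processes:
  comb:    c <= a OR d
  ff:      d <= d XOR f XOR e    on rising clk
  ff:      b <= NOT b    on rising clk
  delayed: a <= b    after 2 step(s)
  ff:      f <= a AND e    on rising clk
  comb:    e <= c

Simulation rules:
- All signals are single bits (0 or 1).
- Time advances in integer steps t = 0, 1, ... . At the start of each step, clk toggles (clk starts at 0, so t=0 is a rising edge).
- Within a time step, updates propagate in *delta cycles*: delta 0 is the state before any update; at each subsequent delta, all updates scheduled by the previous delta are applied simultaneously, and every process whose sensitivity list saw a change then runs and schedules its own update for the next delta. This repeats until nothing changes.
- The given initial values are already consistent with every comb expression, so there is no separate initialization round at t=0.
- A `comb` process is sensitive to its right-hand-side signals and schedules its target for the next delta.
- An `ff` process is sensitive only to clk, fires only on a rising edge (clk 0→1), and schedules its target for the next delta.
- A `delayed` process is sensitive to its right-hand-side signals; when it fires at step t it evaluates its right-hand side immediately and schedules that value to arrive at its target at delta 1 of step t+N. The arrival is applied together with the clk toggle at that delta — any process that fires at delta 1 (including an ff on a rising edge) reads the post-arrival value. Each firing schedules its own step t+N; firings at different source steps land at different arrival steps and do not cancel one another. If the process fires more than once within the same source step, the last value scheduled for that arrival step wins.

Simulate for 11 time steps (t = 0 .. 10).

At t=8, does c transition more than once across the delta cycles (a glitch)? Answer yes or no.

[bits: f,clk,d,b,a,e,c]
t=0: Δ0=1010011 Δ1=1110011 Δ2=0111011 | 2Δ
t=1: Δ0=0111011 Δ1=0011011 | 1Δ
t=2: Δ0=0011011 Δ1=0111111 Δ2=1100111 | 2Δ
t=3: Δ0=1100111 Δ1=1000111 | 1Δ
t=4: Δ0=1000111 Δ1=1100011 Δ2=0101010 Δ3=0101000 | 3Δ
t=5: Δ0=0101000 Δ1=0001000 | 1Δ
t=6: Δ0=0001000 Δ1=0101100 Δ2=0100101 Δ3=0100111 | 3Δ
t=7: Δ0=0100111 Δ1=0000111 | 1Δ
t=8: Δ0=0000111 Δ1=0100011 Δ2=0111010 Δ3=0111001 Δ4=0111011 | 4Δ
t=9: Δ0=0111011 Δ1=0011011 | 1Δ
t=10: Δ0=0011011 Δ1=0111111 Δ2=1100111 | 2Δ

yes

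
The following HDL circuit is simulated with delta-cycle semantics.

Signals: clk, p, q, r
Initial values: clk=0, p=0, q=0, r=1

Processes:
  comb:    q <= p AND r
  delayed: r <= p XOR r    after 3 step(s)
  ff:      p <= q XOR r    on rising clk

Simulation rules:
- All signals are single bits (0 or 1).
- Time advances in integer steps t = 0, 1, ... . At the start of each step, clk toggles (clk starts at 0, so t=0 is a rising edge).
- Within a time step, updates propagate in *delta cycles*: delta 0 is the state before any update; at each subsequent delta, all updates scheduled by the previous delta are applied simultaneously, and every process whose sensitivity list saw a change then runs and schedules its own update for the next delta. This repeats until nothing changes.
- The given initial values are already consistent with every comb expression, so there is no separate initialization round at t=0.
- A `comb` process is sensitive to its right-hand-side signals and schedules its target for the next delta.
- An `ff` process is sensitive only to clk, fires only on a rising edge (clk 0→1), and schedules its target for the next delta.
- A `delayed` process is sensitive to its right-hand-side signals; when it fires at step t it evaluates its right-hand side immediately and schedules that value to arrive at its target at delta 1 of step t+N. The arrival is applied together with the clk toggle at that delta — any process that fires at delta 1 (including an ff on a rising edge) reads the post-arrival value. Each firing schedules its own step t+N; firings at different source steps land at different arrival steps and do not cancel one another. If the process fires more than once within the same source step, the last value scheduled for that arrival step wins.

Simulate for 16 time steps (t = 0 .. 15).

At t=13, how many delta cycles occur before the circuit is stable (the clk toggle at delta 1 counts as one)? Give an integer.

[bits: p,q,clk,r]
t=0: Δ0=0001 Δ1=0011 Δ2=1011 Δ3=1111 | 3Δ
t=1: Δ0=1111 Δ1=1101 | 1Δ
t=2: Δ0=1101 Δ1=1111 Δ2=0111 Δ3=0011 | 3Δ
t=3: Δ0=0011 Δ1=0000 | 1Δ
t=4: Δ0=0000 Δ1=0010 | 1Δ
t=5: Δ0=0010 Δ1=0001 | 1Δ
t=6: Δ0=0001 Δ1=0010 | 1Δ
t=7: Δ0=0010 Δ1=0000 | 1Δ
t=8: Δ0=0000 Δ1=0011 Δ2=1011 Δ3=1111 | 3Δ
t=9: Δ0=1111 Δ1=1100 Δ2=1000 | 2Δ
t=10: Δ0=1000 Δ1=1010 Δ2=0010 | 2Δ
t=11: Δ0=0010 Δ1=0000 | 1Δ
t=12: Δ0=0000 Δ1=0011 Δ2=1011 Δ3=1111 | 3Δ
t=13: Δ0=1111 Δ1=1100 Δ2=1000 | 2Δ
t=14: Δ0=1000 Δ1=1010 Δ2=0010 | 2Δ
t=15: Δ0=0010 Δ1=0000 | 1Δ

2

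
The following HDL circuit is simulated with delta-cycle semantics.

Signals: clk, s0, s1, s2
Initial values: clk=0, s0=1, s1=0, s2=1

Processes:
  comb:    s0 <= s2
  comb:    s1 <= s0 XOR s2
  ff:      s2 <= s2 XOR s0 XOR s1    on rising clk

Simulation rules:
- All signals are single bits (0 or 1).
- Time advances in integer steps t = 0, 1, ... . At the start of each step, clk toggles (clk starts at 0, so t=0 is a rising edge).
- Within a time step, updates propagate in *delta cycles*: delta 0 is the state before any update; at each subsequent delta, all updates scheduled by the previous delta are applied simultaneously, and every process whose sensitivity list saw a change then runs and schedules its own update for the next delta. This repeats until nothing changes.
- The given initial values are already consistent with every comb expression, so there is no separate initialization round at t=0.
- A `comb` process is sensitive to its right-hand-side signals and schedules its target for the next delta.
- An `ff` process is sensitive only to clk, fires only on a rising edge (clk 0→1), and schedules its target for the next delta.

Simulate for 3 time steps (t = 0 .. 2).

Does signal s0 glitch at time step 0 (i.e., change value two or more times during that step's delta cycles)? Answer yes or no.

[bits: s2,clk,s1,s0]
t=0: Δ0=1001 Δ1=1101 Δ2=0101 Δ3=0110 Δ4=0100 | 4Δ
t=1: Δ0=0100 Δ1=0000 | 1Δ
t=2: Δ0=0000 Δ1=0100 | 1Δ

no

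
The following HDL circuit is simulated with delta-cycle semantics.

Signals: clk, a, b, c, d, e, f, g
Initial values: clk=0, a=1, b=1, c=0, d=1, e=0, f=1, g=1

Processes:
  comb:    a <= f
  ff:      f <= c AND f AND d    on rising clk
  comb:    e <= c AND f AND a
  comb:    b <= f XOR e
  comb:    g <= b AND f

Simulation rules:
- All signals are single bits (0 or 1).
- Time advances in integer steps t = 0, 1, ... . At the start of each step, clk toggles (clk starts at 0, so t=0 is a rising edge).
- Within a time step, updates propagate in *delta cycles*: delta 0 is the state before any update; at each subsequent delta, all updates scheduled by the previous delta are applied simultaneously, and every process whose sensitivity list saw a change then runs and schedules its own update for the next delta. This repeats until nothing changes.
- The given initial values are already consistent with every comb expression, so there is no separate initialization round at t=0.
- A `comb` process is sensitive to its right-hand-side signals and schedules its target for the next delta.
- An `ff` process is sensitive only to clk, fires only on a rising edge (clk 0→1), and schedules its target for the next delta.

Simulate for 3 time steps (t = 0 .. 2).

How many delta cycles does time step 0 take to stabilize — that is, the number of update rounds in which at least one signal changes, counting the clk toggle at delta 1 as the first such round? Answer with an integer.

3

[bits: b,d,e,a,f,c,clk,g]
t=0: Δ0=11011001 Δ1=11011011 Δ2=11010011 Δ3=01000010 | 3Δ
t=1: Δ0=01000010 Δ1=01000000 | 1Δ
t=2: Δ0=01000000 Δ1=01000010 | 1Δ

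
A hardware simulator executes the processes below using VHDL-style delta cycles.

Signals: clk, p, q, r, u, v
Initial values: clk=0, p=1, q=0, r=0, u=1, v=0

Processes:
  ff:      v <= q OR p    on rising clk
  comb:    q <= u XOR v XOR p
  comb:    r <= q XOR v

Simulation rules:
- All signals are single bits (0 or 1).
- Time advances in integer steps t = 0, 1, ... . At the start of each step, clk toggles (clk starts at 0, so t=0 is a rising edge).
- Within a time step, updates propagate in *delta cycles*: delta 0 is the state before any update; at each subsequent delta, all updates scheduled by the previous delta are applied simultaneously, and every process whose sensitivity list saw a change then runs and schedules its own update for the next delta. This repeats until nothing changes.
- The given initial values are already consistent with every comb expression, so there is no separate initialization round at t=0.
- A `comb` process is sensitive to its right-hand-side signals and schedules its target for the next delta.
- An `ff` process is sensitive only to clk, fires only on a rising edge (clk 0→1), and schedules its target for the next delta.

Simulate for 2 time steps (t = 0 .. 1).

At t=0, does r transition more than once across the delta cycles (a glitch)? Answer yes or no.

t0.Δ0 u=1 clk=0 q=0 p=1 v=0 r=0
t0.Δ1 u=1 clk=1 q=0 p=1 v=0 r=0
t0.Δ2 u=1 clk=1 q=0 p=1 v=1 r=0
t0.Δ3 u=1 clk=1 q=1 p=1 v=1 r=1
t0.Δ4 u=1 clk=1 q=1 p=1 v=1 r=0
t1.Δ0 u=1 clk=1 q=1 p=1 v=1 r=0
t1.Δ1 u=1 clk=0 q=1 p=1 v=1 r=0

yes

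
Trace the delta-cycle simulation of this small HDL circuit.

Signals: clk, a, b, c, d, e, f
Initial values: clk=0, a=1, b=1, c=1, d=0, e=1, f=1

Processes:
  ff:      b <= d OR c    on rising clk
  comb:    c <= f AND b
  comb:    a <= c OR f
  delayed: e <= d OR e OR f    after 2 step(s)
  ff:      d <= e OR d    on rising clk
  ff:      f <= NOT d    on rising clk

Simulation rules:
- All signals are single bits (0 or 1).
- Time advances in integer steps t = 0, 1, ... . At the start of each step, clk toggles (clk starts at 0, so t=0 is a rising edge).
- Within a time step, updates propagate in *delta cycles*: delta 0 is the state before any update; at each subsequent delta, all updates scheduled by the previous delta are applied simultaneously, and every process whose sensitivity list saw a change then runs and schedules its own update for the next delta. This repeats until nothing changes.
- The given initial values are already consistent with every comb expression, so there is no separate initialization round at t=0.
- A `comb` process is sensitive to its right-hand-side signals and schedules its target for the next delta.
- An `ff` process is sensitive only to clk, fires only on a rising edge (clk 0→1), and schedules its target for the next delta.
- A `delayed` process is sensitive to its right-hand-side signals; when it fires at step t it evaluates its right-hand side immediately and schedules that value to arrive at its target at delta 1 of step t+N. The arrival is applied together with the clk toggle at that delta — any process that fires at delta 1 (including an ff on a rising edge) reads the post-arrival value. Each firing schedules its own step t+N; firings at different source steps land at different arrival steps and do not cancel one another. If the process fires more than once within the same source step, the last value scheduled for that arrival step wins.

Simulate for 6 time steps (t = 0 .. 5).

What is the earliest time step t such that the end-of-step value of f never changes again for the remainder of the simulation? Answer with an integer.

2

[bits: d,f,a,e,b,clk,c]
t=0: Δ0=0111101 Δ1=0111111 Δ2=1111111 | 2Δ
t=1: Δ0=1111111 Δ1=1111101 | 1Δ
t=2: Δ0=1111101 Δ1=1111111 Δ2=1011111 Δ3=1011110 Δ4=1001110 | 4Δ
t=3: Δ0=1001110 Δ1=1001100 | 1Δ
t=4: Δ0=1001100 Δ1=1001110 | 1Δ
t=5: Δ0=1001110 Δ1=1001100 | 1Δ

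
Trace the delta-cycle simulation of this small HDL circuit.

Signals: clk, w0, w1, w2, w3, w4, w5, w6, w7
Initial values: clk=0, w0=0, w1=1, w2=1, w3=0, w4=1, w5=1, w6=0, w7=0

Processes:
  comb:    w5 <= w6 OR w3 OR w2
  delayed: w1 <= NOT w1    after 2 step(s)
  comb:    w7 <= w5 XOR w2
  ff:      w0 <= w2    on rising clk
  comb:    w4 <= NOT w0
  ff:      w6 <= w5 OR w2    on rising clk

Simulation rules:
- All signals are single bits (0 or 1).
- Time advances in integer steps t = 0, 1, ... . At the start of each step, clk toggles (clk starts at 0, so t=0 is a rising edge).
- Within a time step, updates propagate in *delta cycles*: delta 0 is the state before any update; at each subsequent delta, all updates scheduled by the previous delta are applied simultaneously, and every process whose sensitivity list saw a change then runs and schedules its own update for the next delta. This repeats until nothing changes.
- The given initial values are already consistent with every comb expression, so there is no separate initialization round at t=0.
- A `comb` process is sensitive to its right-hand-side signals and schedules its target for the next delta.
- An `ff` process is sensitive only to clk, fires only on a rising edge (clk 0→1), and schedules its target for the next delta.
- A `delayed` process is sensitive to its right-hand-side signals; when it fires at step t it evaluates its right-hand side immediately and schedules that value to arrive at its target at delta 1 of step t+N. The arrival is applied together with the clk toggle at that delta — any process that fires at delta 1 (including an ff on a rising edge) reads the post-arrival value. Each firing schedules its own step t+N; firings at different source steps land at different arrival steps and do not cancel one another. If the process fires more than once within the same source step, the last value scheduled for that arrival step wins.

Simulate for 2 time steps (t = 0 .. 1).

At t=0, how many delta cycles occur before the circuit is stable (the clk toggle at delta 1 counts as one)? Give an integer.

3

t=0 Δ0: w1=1 w0=0 w7=0 clk=0 w3=0 w2=1 w4=1 w5=1 w6=0
  Δ1: clk:0→1
  Δ2: w0:0→1, w6:0→1
  Δ3: w4:1→0
  (3Δ to stable)
t=1 Δ0: w1=1 w0=1 w7=0 clk=1 w3=0 w2=1 w4=0 w5=1 w6=1
  Δ1: clk:1→0
  (1Δ to stable)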